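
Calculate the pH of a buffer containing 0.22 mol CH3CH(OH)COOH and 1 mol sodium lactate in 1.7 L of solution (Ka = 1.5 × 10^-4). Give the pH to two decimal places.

pKa = −log(1.5 × 10^-4) = 3.824
pH = pKa + log([A⁻]/[HA]) = 3.824 + log(1/0.22)
pH = 3.824 + (+0.658) = 4.48

pH = 4.48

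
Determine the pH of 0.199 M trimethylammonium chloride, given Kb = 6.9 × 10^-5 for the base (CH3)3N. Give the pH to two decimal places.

(CH3)3NH+ is the conjugate acid of the weak base (CH3)3N.
Ka = Kw/Kb = 1.0×10^-14 / 6.9 × 10^-5 = 1.45 × 10^-10
From the ICE table, Ka = [H+]²/(0.199 − [H+]) = 1.45 × 10^-10.
Since Ka ≪ C₀, [H+] ≈ √(Ka·C₀) = 5.37 × 10^-6 M.
Check: 0.0027% ionized — well under 5%, approximation valid.
pH = −log(5.37 × 10^-6) = 5.27

pH = 5.27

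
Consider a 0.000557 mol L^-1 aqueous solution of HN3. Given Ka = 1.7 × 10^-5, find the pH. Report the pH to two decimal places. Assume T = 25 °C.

HN3 ⇌ N3- + H+
Ka = [H+]²/(0.000557 − [H+]) = 1.7 × 10^-5
Here C₀/Ka ≈ 32.8, so the small-[H+] approximation fails. Use the quadratic:
[H+] = (−Ka + √(Ka² + 4·Ka·C₀))/2 = 8.92 × 10^-5 M
pH = −log[H+] = −log(8.92 × 10^-5) = 4.05

pH = 4.05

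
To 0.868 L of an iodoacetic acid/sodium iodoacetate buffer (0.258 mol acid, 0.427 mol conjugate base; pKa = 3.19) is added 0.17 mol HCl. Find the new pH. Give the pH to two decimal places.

pH = 2.97

Added H+ converts ICH2COO- to ICH2COOH: ICH2COOH → 0.428 mol, ICH2COO- → 0.257 mol.
pH = pKa + log(n_ICH2COO-/n_ICH2COOH) = 3.19 + log(0.257/0.428) = 3.19 + (-0.222)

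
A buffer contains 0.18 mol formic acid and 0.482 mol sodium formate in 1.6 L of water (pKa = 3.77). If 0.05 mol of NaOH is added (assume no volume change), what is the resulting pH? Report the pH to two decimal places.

pH = 4.38

OH- converts HCOOH to HCOO-: HCOOH → 0.13 mol, HCOO- → 0.532 mol.
pH = pKa + log([A⁻]/[HA]) = 3.77 + log(0.532/0.13) = 3.77 +0.612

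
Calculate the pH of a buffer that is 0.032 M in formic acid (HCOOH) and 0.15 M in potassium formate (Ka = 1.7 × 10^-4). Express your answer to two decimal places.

pH = 4.44

pKa = −log(1.7 × 10^-4) = 3.770
pH = pKa + log([A⁻]/[HA]) = 3.770 + log(0.15/0.032)
pH = 3.770 + (+0.671) = 4.44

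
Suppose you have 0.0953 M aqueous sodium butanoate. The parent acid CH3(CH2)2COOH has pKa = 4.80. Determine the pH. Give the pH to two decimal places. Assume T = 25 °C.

pH = 8.89

CH3(CH2)2COO- is the conjugate base of the weak acid CH3(CH2)2COOH.
Ka = 10^(−4.80) = 1.58 × 10^-5
Kb = Kw/Ka = 1.0×10^-14 / 1.58 × 10^-5 = 6.33 × 10^-10
Kb = [OH-]²/(0.0953 − [OH-]) = 6.33 × 10^-10
Assume [OH-] ≪ 0.0953: [OH-] ≈ √(6.33 × 10^-10 × 0.0953) = 7.77 × 10^-6 M
pOH = −log(7.77 × 10^-6) = 5.11; pH = 14.00 − 5.11 = 8.89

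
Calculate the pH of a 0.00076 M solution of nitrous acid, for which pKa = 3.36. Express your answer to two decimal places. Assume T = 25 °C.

pH = 3.40

HNO2 ⇌ NO2- + H+
Ka = 10^(−3.36) = 4.37 × 10^-4
Ka = [H+]²/(0.00076 − [H+]) = 4.37 × 10^-4
Here C₀/Ka ≈ 1.74, so the small-[H+] approximation fails. Use the quadratic:
[H+] = [−0.000437 + √(0.000437² + 1.33e-06)]/2 = 3.98 × 10^-4 M
pH = −log[H+] = −log(3.98 × 10^-4) = 3.40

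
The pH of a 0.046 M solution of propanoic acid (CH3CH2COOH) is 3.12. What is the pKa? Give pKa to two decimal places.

[H+] = 10^(-3.12) = 7.59 × 10^-4 M
At equilibrium [HA] = 0.046 − 7.59 × 10^-4 = 4.52 × 10^-2 M
Ka = [H+][A-]/[HA] = (7.59 × 10^-4)² / 4.52 × 10^-2 = 1.27 × 10^-5
pKa = -log(1.27 × 10^-5) = 4.90

pKa = 4.90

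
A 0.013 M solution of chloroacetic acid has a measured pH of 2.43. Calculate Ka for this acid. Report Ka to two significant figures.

[H+] = 10^(-2.43) = 3.72 × 10^-3 M
At equilibrium [HA] = 0.013 − 3.72 × 10^-3 = 9.28 × 10^-3 M
Ka = [H+][A-]/[HA] = (3.72 × 10^-3)² / 9.28 × 10^-3 = 1.5 × 10^-3

Ka = 1.5 × 10^-3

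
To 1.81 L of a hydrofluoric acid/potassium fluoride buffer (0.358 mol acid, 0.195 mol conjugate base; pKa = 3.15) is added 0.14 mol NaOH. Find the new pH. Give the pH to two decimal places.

OH- converts HF to F-: HF → 0.218 mol, F- → 0.335 mol.
pH = pKa + log(n_F-/n_HF) = 3.15 + log(0.335/0.218) = 3.15 + (+0.187)

pH = 3.34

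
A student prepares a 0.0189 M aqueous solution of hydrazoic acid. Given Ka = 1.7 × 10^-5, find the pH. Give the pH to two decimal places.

HN3 ⇌ N3- + H+
Let x = [H+] at equilibrium. Ka = x²/(0.0189 − x).
Assume x ≪ 0.0189: x ≈ √(1.7 × 10^-5 × 0.0189) = 5.67 × 10^-4 M
Check: 3% ionized — well under 5%, approximation valid.
pH = −log[H+] = −log(5.67 × 10^-4) = 3.25

pH = 3.25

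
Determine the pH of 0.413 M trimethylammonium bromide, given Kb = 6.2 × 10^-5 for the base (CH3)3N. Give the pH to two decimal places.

(CH3)3NH+ is the conjugate acid of the weak base (CH3)3N.
Ka = Kw/Kb = 1.0×10^-14 / 6.2 × 10^-5 = 1.61 × 10^-10
Ka = [H+]²/(0.413 − [H+]) = 1.61 × 10^-10
Neglecting [H+] in the denominator: [H+] = √(1.61 × 10^-10 × 0.413) = 8.15 × 10^-6 M
pH = −log[H+] = −log(8.15 × 10^-6) = 5.09

pH = 5.09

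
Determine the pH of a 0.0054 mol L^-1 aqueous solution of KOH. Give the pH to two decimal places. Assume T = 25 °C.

pH = 11.73

KOH is a strong base; [OH-] = 0.0054 M.
pOH = -log(0.0054) = 2.27
pH = 14.00 - 2.27 = 11.73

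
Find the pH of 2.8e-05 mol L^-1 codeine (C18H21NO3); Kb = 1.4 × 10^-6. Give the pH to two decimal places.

pH = 8.75

C18H21NO3 + H2O ⇌ C18H22NO3+ + OH-
From the ICE table, Kb = [OH-]²/(2.8e-05 − [OH-]) = 1.4 × 10^-6.
Here C₀/Kb ≈ 20, so the small-[OH-] approximation fails. Use the quadratic:
[OH-] = (−Kb + √(Kb² + 4·Kb·C₀))/2 = 5.60 × 10^-6 M
pOH = −log(5.60 × 10^-6) = 5.25; pH = 14.00 − 5.25 = 8.75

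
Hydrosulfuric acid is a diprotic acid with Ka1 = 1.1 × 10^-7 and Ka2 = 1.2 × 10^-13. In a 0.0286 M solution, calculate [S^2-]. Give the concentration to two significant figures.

First ionization gives [H+] ≈ [HS-] = 5.61 × 10^-5 M.
Second step: Ka2 = [H+][S^2-]/[HS-] ≈ [S^2-] (since [H+] ≈ [HS-]).
So [S^2-] ≈ Ka2.

1.2 × 10^-13 M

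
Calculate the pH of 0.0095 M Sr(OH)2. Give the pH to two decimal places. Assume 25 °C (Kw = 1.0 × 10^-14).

pH = 12.28

Sr(OH)2 is a strong base (each formula unit releases 2 OH-); [OH-] = 0.019 M.
pOH = -log(0.019) = 1.72
pH = 14.00 - 1.72 = 12.28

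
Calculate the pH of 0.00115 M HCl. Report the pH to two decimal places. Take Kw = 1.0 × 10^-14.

pH = 2.94

HCl is a strong acid and dissociates completely, so [H+] = 0.00115 M.
pH = -log(0.00115) = 2.94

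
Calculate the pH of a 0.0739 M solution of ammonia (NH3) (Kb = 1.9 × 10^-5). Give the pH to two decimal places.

NH3 + H2O ⇌ NH4+ + OH-
Let x = [OH-] at equilibrium. Kb = x²/(0.0739 − x).
Since Kb ≪ C₀, x ≈ √(Kb·C₀) = 1.18 × 10^-3 M.
Check: 1.6% ionized — well under 5%, approximation valid.
pOH = −log(1.18 × 10^-3) = 2.93; pH = 14.00 − 2.93 = 11.07

pH = 11.07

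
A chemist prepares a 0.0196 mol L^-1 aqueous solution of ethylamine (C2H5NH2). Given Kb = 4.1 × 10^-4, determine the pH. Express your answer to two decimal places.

C2H5NH2 + H2O ⇌ C2H5NH3+ + OH-
From the ICE table, Kb = [OH-]²/(0.0196 − [OH-]) = 4.1 × 10^-4.
Here C₀/Kb ≈ 47.8, so the small-[OH-] approximation fails. Use the quadratic:
[OH-] = (−Kb + √(Kb² + 4·Kb·C₀))/2 = 2.64 × 10^-3 M
pOH = 2.58, so pH = 14.00 − pOH = 11.42

pH = 11.42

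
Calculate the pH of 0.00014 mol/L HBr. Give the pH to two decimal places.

HBr is a strong acid and dissociates completely, so [H+] = 0.00014 M.
pH = -log(0.00014) = 3.85

pH = 3.85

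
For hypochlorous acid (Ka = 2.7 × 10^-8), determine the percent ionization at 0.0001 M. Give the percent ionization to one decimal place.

HOCl ⇌ OCl- + H+; let x = [H+] at equilibrium.
x ≈ √(Ka·C₀) = √(2.7 × 10^-8 × 0.0001) = 1.64 × 10^-6 M
% ionization = x/C₀ × 100% = 1.64 × 10^-6/0.0001 × 100% = 1.6%

1.6%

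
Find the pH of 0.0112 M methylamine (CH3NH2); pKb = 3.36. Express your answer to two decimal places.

pH = 11.30

CH3NH2 + H2O ⇌ CH3NH3+ + OH-
Kb = 10^(−3.36) = 4.37 × 10^-4
Kb = [OH-]²/(0.0112 − [OH-]) = 4.37 × 10^-4
Here C₀/Kb ≈ 25.6, so the small-[OH-] approximation fails. Use the quadratic:
[OH-] = [−0.000437 + √(0.000437² + 1.96e-05)]/2 = 2.00 × 10^-3 M
pOH = −log(2.00 × 10^-3) = 2.70; pH = 14.00 − 2.70 = 11.30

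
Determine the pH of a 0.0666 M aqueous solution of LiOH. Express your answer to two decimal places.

LiOH is a strong base; [OH-] = 0.0666 M.
pOH = -log(0.0666) = 1.18
pH = 14.00 - 1.18 = 12.82

pH = 12.82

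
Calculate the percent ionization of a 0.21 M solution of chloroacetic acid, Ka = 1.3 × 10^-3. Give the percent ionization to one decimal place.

ClCH2COOH ⇌ ClCH2COO- + H+; let x = [H+] at equilibrium.
Ka = x²/(C₀ − x); solving the quadratic gives x = 1.59 × 10^-2 M.
Fraction ionized = 1.59 × 10^-2 / 0.21 = 0.0757 → 7.6%

7.6%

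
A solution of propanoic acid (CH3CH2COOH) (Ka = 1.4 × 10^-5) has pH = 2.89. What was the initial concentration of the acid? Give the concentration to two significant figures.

C₀ = 1.2 × 10^-1 M

[H+] = 10^(-2.89) = 1.29 × 10^-3 M = x
Ka = x²/(C₀ − x) ⇒ C₀ = x + x²/Ka
C₀ = 1.29 × 10^-3 + (1.29 × 10^-3)²/(1.4 × 10^-5) = 1.20 × 10^-1 M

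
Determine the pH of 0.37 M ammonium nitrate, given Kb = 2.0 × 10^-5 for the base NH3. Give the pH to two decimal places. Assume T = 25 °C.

NH4+ is the conjugate acid of the weak base NH3.
Ka = Kw/Kb = 1.0×10^-14 / 2.0 × 10^-5 = 5.00 × 10^-10
Ka = [H+]²/(0.37 − [H+]) = 5.00 × 10^-10
Assume [H+] ≪ 0.37: [H+] ≈ √(5.00 × 10^-10 × 0.37) = 1.36 × 10^-5 M
([H+]/C₀ = 0.0037% < 5%, so the approximation holds.)
pH = −log(1.36 × 10^-5) = 4.87

pH = 4.87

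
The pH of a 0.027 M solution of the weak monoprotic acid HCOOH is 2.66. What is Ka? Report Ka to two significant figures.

Ka = 1.9 × 10^-4

[H+] = 10^(-2.66) = 2.19 × 10^-3 M
At equilibrium [HA] = 0.027 − 2.19 × 10^-3 = 2.48 × 10^-2 M
Ka = [H+][A-]/[HA] = (2.19 × 10^-3)² / 2.48 × 10^-2 = 1.9 × 10^-4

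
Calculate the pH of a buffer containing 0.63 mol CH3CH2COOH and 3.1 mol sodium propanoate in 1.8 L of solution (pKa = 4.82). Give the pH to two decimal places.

pH = 5.51

Henderson–Hasselbalch: pH = pKa + log([CH3CH2COO-]/[CH3CH2COOH]) = 4.82 + log(3.1/0.63)
pH = 4.82 + (+0.692) = 5.51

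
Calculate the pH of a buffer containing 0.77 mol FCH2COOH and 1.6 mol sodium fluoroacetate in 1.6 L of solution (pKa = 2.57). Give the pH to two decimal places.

pH = 2.89

Using pH = pKa + log([base]/[acid]) with [base]/[acid] = 1.6/0.77:
pH = 2.57 + (+0.318) = 2.89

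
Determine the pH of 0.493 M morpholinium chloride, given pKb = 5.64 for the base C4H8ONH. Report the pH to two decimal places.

pH = 4.33

C4H8ONH2+ is the conjugate acid of the weak base C4H8ONH.
Kb = 10^(−5.64) = 2.29 × 10^-6
Ka = Kw/Kb = 1.0×10^-14 / 2.29 × 10^-6 = 4.37 × 10^-9
Ka = [H+]²/(0.493 − [H+]) = 4.37 × 10^-9
Neglecting [H+] in the denominator: [H+] = √(4.37 × 10^-9 × 0.493) = 4.64 × 10^-5 M
([H+]/C₀ = 0.0094% < 5%, so the approximation holds.)
pH = −log[H+] = −log(4.64 × 10^-5) = 4.33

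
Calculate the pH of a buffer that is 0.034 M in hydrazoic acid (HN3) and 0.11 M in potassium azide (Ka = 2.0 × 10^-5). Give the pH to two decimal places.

pH = 5.21

pKa = −log(2.0 × 10^-5) = 4.699
Henderson–Hasselbalch: pH = pKa + log([N3-]/[HN3]) = 4.699 + log(0.11/0.034)
pH = 4.699 + (+0.510) = 5.21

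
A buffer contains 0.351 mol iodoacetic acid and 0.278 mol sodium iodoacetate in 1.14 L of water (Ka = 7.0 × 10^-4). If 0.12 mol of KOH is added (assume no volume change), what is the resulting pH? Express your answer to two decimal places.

After neutralization: n(ICH2COOH) = 0.231 mol, n(ICH2COO-) = 0.398 mol.
pKa = −log(7.0 × 10^-4) = 3.155
pH = pKa + log([A⁻]/[HA]) = 3.155 + log(0.398/0.231) = 3.155 +0.236

pH = 3.39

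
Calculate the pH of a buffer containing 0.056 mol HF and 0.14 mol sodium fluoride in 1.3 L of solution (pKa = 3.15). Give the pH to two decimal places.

Henderson–Hasselbalch: pH = pKa + log([F-]/[HF]) = 3.15 + log(0.14/0.056)
pH = 3.15 + (+0.398) = 3.55

pH = 3.55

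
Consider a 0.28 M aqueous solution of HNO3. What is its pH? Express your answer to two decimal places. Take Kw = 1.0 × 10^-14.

HNO3 is a strong acid and dissociates completely, so [H+] = 0.28 M.
pH = -log(0.28) = 0.55

pH = 0.55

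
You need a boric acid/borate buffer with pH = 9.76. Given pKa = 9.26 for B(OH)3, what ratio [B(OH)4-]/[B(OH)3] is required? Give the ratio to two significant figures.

ratio = 3.2

pH = pKa + log(r) ⇒ log(r) = 9.76 − 9.26 = +0.50
r = [B(OH)4-]/[B(OH)3] = 10^(+0.50) = 3.16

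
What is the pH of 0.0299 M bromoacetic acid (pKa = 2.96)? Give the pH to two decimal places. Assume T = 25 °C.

BrCH2COOH ⇌ BrCH2COO- + H+
Ka = 10^(−2.96) = 1.10 × 10^-3
From the ICE table, Ka = [H+]²/(0.0299 − [H+]) = 1.10 × 10^-3.
Here C₀/Ka ≈ 27.2, so the small-[H+] approximation fails. Use the quadratic:
[H+] = (−Ka + √(Ka² + 4·Ka·C₀))/2 = 5.21 × 10^-3 M
pH = −log(5.21 × 10^-3) = 2.28

pH = 2.28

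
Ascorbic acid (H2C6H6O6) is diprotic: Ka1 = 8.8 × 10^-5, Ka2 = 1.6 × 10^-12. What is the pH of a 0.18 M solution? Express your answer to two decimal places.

pH = 2.40

Ka1 ≫ Ka2, so treat the first dissociation as the only significant source of H+.
Ka1 = x²/(0.18 − x) = 8.8 × 10^-5
x ≈ √(8.8 × 10^-5 × 0.18) = 3.98 × 10^-3 M
pH = −log(3.98 × 10^-3) = 2.40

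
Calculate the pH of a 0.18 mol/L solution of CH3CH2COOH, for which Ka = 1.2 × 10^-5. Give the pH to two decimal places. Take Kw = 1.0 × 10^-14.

pH = 2.83

CH3CH2COOH ⇌ CH3CH2COO- + H+
Ka = [H+]²/(0.18 − [H+]) = 1.2 × 10^-5
Assume [H+] ≪ 0.18: [H+] ≈ √(1.2 × 10^-5 × 0.18) = 1.47 × 10^-3 M
Check: 0.82% ionized — well under 5%, approximation valid.
pH = −log[H+] = −log(1.47 × 10^-3) = 2.83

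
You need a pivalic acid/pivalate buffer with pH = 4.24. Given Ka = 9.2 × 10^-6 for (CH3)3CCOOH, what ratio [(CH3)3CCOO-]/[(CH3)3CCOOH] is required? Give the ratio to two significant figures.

pKa = -log(9.2 × 10^-6) = 5.036
pH = pKa + log(r) ⇒ log(r) = 4.24 − 5.036 = -0.796
r = [(CH3)3CCOO-]/[(CH3)3CCOOH] = 10^(-0.796) = 0.16

ratio = 0.16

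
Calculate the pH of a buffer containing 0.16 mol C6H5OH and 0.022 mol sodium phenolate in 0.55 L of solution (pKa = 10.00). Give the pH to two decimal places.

pH = 9.14

Using pH = pKa + log([base]/[acid]) with [base]/[acid] = 0.022/0.16:
pH = 10.00 + (-0.862) = 9.14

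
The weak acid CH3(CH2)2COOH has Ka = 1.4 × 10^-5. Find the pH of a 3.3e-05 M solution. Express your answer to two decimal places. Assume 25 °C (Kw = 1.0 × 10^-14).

CH3(CH2)2COOH ⇌ CH3(CH2)2COO- + H+
Ka = x²/(3.3e-05 − x) = 1.4 × 10^-5
The 5% rule fails; solving x² + Ka·x − Ka·C₀ = 0 exactly:
x = (−Ka + √(Ka² + 4·Ka·C₀))/2 = 1.56 × 10^-5 M
pH = −log[H+] = −log(1.56 × 10^-5) = 4.81

pH = 4.81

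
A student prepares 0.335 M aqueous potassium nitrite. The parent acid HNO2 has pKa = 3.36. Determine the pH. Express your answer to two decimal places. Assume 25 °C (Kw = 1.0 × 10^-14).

pH = 8.44

NO2- is the conjugate base of the weak acid HNO2.
Ka = 10^(−3.36) = 4.37 × 10^-4
Kb = Kw/Ka = 1.0×10^-14 / 4.37 × 10^-4 = 2.29 × 10^-11
Let x = [OH-] at equilibrium. Kb = x²/(0.335 − x).
Assume x ≪ 0.335: x ≈ √(2.29 × 10^-11 × 0.335) = 2.77 × 10^-6 M
pOH = 5.56, so pH = 14.00 − pOH = 8.44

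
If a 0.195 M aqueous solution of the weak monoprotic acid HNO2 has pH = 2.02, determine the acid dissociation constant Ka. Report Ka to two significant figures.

[H+] = 10^(-2.02) = 9.55 × 10^-3 M
At equilibrium [HA] = 0.195 − 9.55 × 10^-3 = 1.85 × 10^-1 M
Ka = [H+][A-]/[HA] = (9.55 × 10^-3)² / 1.85 × 10^-1 = 4.9 × 10^-4

Ka = 4.9 × 10^-4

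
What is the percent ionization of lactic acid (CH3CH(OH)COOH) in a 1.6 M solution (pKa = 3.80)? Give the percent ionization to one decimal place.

CH3CH(OH)COOH ⇌ CH3CH(OH)COO- + H+; let x = [H+] at equilibrium.
Ka = 10^(−3.80) = 1.58 × 10^-4
x ≈ √(Ka·C₀) = √(1.58 × 10^-4 × 1.6) = 1.59 × 10^-2 M
% ionization = x/C₀ × 100% = 1.59 × 10^-2/1.6 × 100% = 1.0%

1.0%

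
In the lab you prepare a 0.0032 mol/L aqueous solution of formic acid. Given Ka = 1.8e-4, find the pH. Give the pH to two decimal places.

pH = 3.17

HCOOH ⇌ HCOO- + H+
From the ICE table, Ka = [H+]²/(0.0032 − [H+]) = 1.8 × 10^-4.
The 5% rule fails; solving [H+]² + Ka·[H+] − Ka·C₀ = 0 exactly:
[H+] = [−0.00018 + √(0.00018² + 2.3e-06)]/2 = 6.74 × 10^-4 M
pH = −log(6.74 × 10^-4) = 3.17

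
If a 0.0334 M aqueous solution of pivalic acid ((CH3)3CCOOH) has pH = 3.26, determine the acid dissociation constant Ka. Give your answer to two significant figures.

Ka = 9.2 × 10^-6

[H+] = 10^(-3.26) = 5.50 × 10^-4 M
At equilibrium [HA] = 0.0334 − 5.50 × 10^-4 = 3.28 × 10^-2 M
Ka = [H+][A-]/[HA] = (5.50 × 10^-4)² / 3.28 × 10^-2 = 9.2 × 10^-6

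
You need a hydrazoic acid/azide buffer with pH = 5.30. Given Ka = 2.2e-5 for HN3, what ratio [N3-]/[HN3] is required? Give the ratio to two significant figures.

pKa = -log(2.2 × 10^-5) = 4.658
pH = pKa + log(r) ⇒ log(r) = 5.30 − 4.658 = +0.642
r = [N3-]/[HN3] = 10^(+0.642) = 4.39

ratio = 4.4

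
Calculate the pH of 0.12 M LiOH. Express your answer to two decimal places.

pH = 13.08

LiOH is a strong base; [OH-] = 0.12 M.
pOH = -log(0.12) = 0.92
pH = 14.00 - 0.92 = 13.08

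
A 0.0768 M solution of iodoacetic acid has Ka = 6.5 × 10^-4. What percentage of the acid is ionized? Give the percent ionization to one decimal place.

ICH2COOH ⇌ ICH2COO- + H+; let x = [H+] at equilibrium.
Ka = x²/(C₀ − x); solving the quadratic gives x = 6.75 × 10^-3 M.
% ionization = x/C₀ × 100% = 6.75 × 10^-3/0.0768 × 100% = 8.8%

8.8%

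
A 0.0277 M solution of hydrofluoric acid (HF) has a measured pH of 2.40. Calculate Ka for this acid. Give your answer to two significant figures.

[H+] = 10^(-2.40) = 3.98 × 10^-3 M
At equilibrium [HA] = 0.0277 − 3.98 × 10^-3 = 2.37 × 10^-2 M
Ka = [H+][A-]/[HA] = (3.98 × 10^-3)² / 2.37 × 10^-2 = 6.7 × 10^-4

Ka = 6.7 × 10^-4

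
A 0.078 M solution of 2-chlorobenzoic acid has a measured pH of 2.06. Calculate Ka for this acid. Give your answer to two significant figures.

[H+] = 10^(-2.06) = 8.71 × 10^-3 M
At equilibrium [HA] = 0.078 − 8.71 × 10^-3 = 6.93 × 10^-2 M
Ka = [H+][A-]/[HA] = (8.71 × 10^-3)² / 6.93 × 10^-2 = 1.1 × 10^-3

Ka = 1.1 × 10^-3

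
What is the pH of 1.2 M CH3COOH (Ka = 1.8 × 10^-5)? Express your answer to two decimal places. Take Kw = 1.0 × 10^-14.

CH3COOH ⇌ CH3COO- + H+
Ka = [H+]²/(1.2 − [H+]) = 1.8 × 10^-5
Neglecting [H+] in the denominator: [H+] = √(1.8 × 10^-5 × 1.2) = 4.65 × 10^-3 M
([H+]/C₀ = 0.39% < 5%, so the approximation holds.)
pH = −log(4.65 × 10^-3) = 2.33

pH = 2.33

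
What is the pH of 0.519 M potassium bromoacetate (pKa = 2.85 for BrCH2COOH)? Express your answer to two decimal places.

pH = 8.28

BrCH2COO- is the conjugate base of the weak acid BrCH2COOH.
Ka = 10^(−2.85) = 1.41 × 10^-3
Kb = Kw/Ka = 1.0×10^-14 / 1.41 × 10^-3 = 7.09 × 10^-12
From the ICE table, Kb = [OH-]²/(0.519 − [OH-]) = 7.09 × 10^-12.
Assume [OH-] ≪ 0.519: [OH-] ≈ √(7.09 × 10^-12 × 0.519) = 1.92 × 10^-6 M
pOH = −log(1.92 × 10^-6) = 5.72; pH = 14.00 − 5.72 = 8.28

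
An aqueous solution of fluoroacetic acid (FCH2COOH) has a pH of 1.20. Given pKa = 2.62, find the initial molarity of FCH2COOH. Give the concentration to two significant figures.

[H+] = 10^(-1.20) = 6.31 × 10^-2 M = x
Ka = 10^(−2.62) = 2.40 × 10^-3
Ka = x²/(C₀ − x) ⇒ C₀ = x + x²/Ka
C₀ = 6.31 × 10^-2 + (6.31 × 10^-2)²/(2.40 × 10^-3) = 1.72 M

C₀ = 1.7 M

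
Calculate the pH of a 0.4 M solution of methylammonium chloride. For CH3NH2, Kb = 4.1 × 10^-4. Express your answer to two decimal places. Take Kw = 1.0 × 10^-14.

CH3NH3+ is the conjugate acid of the weak base CH3NH2.
Ka = Kw/Kb = 1.0×10^-14 / 4.1 × 10^-4 = 2.44 × 10^-11
Ka = x²/(0.4 − x) = 2.44 × 10^-11
Neglecting x in the denominator: x = √(2.44 × 10^-11 × 0.4) = 3.12 × 10^-6 M
(x/C₀ = 0.00078% < 5%, so the approximation holds.)
pH = −log(3.12 × 10^-6) = 5.51

pH = 5.51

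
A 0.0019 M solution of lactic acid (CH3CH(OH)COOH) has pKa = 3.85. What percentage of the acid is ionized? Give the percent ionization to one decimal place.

23.8%

CH3CH(OH)COOH ⇌ CH3CH(OH)COO- + H+; let x = [H+] at equilibrium.
Ka = 10^(−3.85) = 1.41 × 10^-4
Ka = x²/(C₀ − x); solving the quadratic gives x = 4.52 × 10^-4 M.
Fraction ionized = 4.52 × 10^-4 / 0.0019 = 0.2379 → 23.8%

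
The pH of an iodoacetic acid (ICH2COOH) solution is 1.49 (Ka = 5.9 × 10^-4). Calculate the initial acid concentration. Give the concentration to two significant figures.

[H+] = 10^(-1.49) = 3.24 × 10^-2 M = x
Ka = x²/(C₀ − x) ⇒ C₀ = x + x²/Ka
C₀ = 3.24 × 10^-2 + (3.24 × 10^-2)²/(5.9 × 10^-4) = 1.81 M

C₀ = 1.8 M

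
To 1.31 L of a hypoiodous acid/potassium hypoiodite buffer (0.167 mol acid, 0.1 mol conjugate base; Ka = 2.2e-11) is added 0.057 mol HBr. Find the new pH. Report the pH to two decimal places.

After neutralization: n(HOI) = 0.224 mol, n(OI-) = 0.043 mol.
pKa = −log(2.2 × 10^-11) = 10.658
Henderson–Hasselbalch with mole ratio 0.043/0.224: pH = 10.658 + (-0.717)

pH = 9.94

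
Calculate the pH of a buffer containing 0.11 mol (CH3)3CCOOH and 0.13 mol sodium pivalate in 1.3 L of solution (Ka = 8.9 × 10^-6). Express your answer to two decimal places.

pH = 5.12

pKa = −log(8.9 × 10^-6) = 5.051
Using pH = pKa + log([base]/[acid]) with [base]/[acid] = 0.13/0.11:
pH = 5.051 + (+0.073) = 5.12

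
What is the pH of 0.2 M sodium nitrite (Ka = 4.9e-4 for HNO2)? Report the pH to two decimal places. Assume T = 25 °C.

pH = 8.31

NO2- is the conjugate base of the weak acid HNO2.
Kb = Kw/Ka = 1.0×10^-14 / 4.9 × 10^-4 = 2.04 × 10^-11
Kb = [OH-]²/(0.2 − [OH-]) = 2.04 × 10^-11
Since Kb ≪ C₀, [OH-] ≈ √(Kb·C₀) = 2.02 × 10^-6 M.
Check: 0.001% ionized — well under 5%, approximation valid.
pOH = 5.69, so pH = 14.00 − pOH = 8.31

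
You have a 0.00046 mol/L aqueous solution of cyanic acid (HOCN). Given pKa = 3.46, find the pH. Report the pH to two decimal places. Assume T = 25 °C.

pH = 3.58

HOCN ⇌ OCN- + H+
Ka = 10^(−3.46) = 3.47 × 10^-4
From the ICE table, Ka = [H+]²/(0.00046 − [H+]) = 3.47 × 10^-4.
The 5% rule fails; solving [H+]² + Ka·[H+] − Ka·C₀ = 0 exactly:
[H+] = [−0.000347 + √(0.000347² + 6.38e-07)]/2 = 2.62 × 10^-4 M
pH = −log(2.62 × 10^-4) = 3.58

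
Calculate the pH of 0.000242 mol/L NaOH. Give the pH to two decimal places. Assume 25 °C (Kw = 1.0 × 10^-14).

pH = 10.38

NaOH is a strong base; [OH-] = 0.000242 M.
pOH = -log(0.000242) = 3.62
pH = 14.00 - 3.62 = 10.38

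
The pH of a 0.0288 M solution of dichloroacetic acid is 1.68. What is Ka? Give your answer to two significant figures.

Ka = 5.5 × 10^-2

[H+] = 10^(-1.68) = 2.09 × 10^-2 M
At equilibrium [HA] = 0.0288 − 2.09 × 10^-2 = 7.90 × 10^-3 M
Ka = [H+][A-]/[HA] = (2.09 × 10^-2)² / 7.90 × 10^-3 = 5.5 × 10^-2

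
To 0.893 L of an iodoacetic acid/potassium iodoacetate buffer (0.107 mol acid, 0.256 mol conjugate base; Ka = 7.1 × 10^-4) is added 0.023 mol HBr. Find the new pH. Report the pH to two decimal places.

pH = 3.40

After neutralization: n(ICH2COOH) = 0.13 mol, n(ICH2COO-) = 0.233 mol.
pKa = −log(7.1 × 10^-4) = 3.149
Henderson–Hasselbalch with mole ratio 0.233/0.13: pH = 3.149 + (+0.253)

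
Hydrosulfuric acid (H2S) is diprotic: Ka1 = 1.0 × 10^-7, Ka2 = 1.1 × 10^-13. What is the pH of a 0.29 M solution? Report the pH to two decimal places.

pH = 3.77

Ka1 ≫ Ka2, so treat the first dissociation as the only significant source of H+.
Ka1 = x²/(0.29 − x) = 1.0 × 10^-7
x ≈ √(1.0 × 10^-7 × 0.29) = 1.70 × 10^-4 M
pH = −log(1.70 × 10^-4) = 3.77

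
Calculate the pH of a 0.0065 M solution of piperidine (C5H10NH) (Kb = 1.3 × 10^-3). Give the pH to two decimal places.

pH = 11.37

C5H10NH + H2O ⇌ C5H10NH2+ + OH-
Let x = [OH-] at equilibrium. Kb = x²/(0.0065 − x).
The 5% rule fails; solving x² + Kb·x − Kb·C₀ = 0 exactly:
x = [−0.0013 + √(0.0013² + 3.38e-05)]/2 = 2.33 × 10^-3 M
pOH = 2.63, so pH = 14.00 − pOH = 11.37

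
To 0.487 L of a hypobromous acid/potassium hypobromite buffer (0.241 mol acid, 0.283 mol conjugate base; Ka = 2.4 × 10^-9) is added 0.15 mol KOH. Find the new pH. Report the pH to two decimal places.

OH- converts HOBr to OBr-: HOBr → 0.091 mol, OBr- → 0.433 mol.
pKa = −log(2.4 × 10^-9) = 8.620
Henderson–Hasselbalch with mole ratio 0.433/0.091: pH = 8.620 + (+0.677)

pH = 9.30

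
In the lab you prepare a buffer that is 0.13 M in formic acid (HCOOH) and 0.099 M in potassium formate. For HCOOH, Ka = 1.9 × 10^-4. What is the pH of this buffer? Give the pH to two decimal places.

pH = 3.60

pKa = −log(1.9 × 10^-4) = 3.721
pH = pKa + log([A⁻]/[HA]) = 3.721 + log(0.099/0.13)
pH = 3.721 + (-0.118) = 3.60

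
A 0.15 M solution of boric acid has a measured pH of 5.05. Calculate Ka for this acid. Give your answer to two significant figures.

[H+] = 10^(-5.05) = 8.91 × 10^-6 M
At equilibrium [HA] = 0.15 − 8.91 × 10^-6 = 1.50 × 10^-1 M
Ka = [H+][A-]/[HA] = (8.91 × 10^-6)² / 1.50 × 10^-1 = 5.3 × 10^-10

Ka = 5.3 × 10^-10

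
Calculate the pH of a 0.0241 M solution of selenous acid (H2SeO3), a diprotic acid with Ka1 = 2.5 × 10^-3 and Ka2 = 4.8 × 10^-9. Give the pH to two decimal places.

Ka1 ≫ Ka2, so treat the first dissociation as the only significant source of H+.
Ka1 = x²/(0.0241 − x) = 2.5 × 10^-3
Solving the quadratic: x = (−Ka1 + √(Ka1² + 4·Ka1·C₀))/2 = 6.61 × 10^-3 M
pH = −log(6.61 × 10^-3) = 2.18

pH = 2.18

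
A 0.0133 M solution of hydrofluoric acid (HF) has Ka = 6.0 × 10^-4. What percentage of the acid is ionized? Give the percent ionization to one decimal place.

19.1%

HF ⇌ F- + H+; let x = [H+] at equilibrium.
Ka = x²/(C₀ − x); solving the quadratic gives x = 2.54 × 10^-3 M.
Fraction ionized = 2.54 × 10^-3 / 0.0133 = 0.1910 → 19.1%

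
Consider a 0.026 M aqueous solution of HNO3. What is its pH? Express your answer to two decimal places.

pH = 1.59

HNO3 is a strong acid and dissociates completely, so [H+] = 0.026 M.
pH = -log(0.026) = 1.59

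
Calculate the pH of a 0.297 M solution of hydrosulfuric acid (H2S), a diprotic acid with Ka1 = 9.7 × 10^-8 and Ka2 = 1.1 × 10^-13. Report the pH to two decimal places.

pH = 3.77

Ka1 ≫ Ka2, so treat the first dissociation as the only significant source of H+.
Ka1 = x²/(0.297 − x) = 9.7 × 10^-8
x ≈ √(9.7 × 10^-8 × 0.297) = 1.70 × 10^-4 M
pH = −log(1.70 × 10^-4) = 3.77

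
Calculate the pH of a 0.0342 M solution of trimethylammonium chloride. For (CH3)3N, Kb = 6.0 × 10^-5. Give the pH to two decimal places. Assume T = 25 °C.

pH = 5.62

(CH3)3NH+ is the conjugate acid of the weak base (CH3)3N.
Ka = Kw/Kb = 1.0×10^-14 / 6.0 × 10^-5 = 1.67 × 10^-10
Ka = [H+]²/(0.0342 − [H+]) = 1.67 × 10^-10
Since Ka ≪ C₀, [H+] ≈ √(Ka·C₀) = 2.39 × 10^-6 M.
Check: 0.007% ionized — well under 5%, approximation valid.
pH = −log(2.39 × 10^-6) = 5.62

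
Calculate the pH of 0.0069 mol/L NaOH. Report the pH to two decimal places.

pH = 11.84

NaOH is a strong base; [OH-] = 0.0069 M.
pOH = -log(0.0069) = 2.16
pH = 14.00 - 2.16 = 11.84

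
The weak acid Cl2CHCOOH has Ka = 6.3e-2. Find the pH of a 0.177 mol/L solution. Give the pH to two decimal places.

pH = 1.10

Cl2CHCOOH ⇌ Cl2CHCOO- + H+
From the ICE table, Ka = x²/(0.177 − x) = 6.3 × 10^-2.
The 5% rule fails; solving x² + Ka·x − Ka·C₀ = 0 exactly:
x = [−0.063 + √(0.063² + 0.0446)]/2 = 7.87 × 10^-2 M
pH = −log[H+] = −log(7.87 × 10^-2) = 1.10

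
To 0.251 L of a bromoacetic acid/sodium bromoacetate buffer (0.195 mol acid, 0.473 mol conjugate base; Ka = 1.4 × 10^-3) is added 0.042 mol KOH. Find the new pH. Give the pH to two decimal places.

pH = 3.38

After neutralization: n(BrCH2COOH) = 0.153 mol, n(BrCH2COO-) = 0.515 mol.
pKa = −log(1.4 × 10^-3) = 2.854
Henderson–Hasselbalch with mole ratio 0.515/0.153: pH = 2.854 + (+0.527)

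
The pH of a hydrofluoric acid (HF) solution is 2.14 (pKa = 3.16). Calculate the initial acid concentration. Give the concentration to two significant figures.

C₀ = 8.3 × 10^-2 M

[H+] = 10^(-2.14) = 7.24 × 10^-3 M = x
Ka = 10^(−3.16) = 6.92 × 10^-4
Ka = x²/(C₀ − x) ⇒ C₀ = x + x²/Ka
C₀ = 7.24 × 10^-3 + (7.24 × 10^-3)²/(6.92 × 10^-4) = 8.30 × 10^-2 M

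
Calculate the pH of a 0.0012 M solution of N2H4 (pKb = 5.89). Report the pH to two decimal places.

N2H4 + H2O ⇌ N2H5+ + OH-
Kb = 10^(−5.89) = 1.29 × 10^-6
Let x = [OH-] at equilibrium. Kb = x²/(0.0012 − x).
Assume x ≪ 0.0012: x ≈ √(1.29 × 10^-6 × 0.0012) = 3.93 × 10^-5 M
pOH = −log(3.93 × 10^-5) = 4.41; pH = 14.00 − 4.41 = 9.59

pH = 9.59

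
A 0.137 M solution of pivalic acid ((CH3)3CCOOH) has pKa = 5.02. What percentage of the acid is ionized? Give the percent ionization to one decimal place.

(CH3)3CCOOH ⇌ (CH3)3CCOO- + H+; let x = [H+] at equilibrium.
Ka = 10^(−5.02) = 9.55 × 10^-6
x ≈ √(Ka·C₀) = √(9.55 × 10^-6 × 0.137) = 1.14 × 10^-3 M
Fraction ionized = 1.14 × 10^-3 / 0.137 = 0.0083 → 0.8%

0.8%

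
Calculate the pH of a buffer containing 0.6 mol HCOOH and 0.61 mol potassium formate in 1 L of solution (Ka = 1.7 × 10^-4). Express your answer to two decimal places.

pKa = −log(1.7 × 10^-4) = 3.770
pH = pKa + log([A⁻]/[HA]) = 3.770 + log(0.61/0.6)
pH = 3.770 + (+0.007) = 3.78

pH = 3.78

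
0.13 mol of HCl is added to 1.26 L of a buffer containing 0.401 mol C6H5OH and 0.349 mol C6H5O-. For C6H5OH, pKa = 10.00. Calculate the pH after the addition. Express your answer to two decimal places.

Added H+ converts C6H5O- to C6H5OH: C6H5OH → 0.531 mol, C6H5O- → 0.219 mol.
pH = pKa + log(n_C6H5O-/n_C6H5OH) = 10.00 + log(0.219/0.531) = 10.00 + (-0.385)

pH = 9.62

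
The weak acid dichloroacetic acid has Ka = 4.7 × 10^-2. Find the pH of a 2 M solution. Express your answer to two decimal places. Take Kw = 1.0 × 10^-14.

Cl2CHCOOH ⇌ Cl2CHCOO- + H+
From the ICE table, Ka = x²/(2 − x) = 4.7 × 10^-2.
x is not negligible relative to C₀; solve x² + 0.047·x − 0.094 = 0.
x = [−0.047 + √(0.047² + 0.376)]/2 = 2.84 × 10^-1 M
pH = −log(2.84 × 10^-1) = 0.55

pH = 0.55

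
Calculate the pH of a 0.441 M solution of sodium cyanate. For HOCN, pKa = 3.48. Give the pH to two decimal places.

pH = 8.56

OCN- is the conjugate base of the weak acid HOCN.
Ka = 10^(−3.48) = 3.31 × 10^-4
Kb = Kw/Ka = 1.0×10^-14 / 3.31 × 10^-4 = 3.02 × 10^-11
From the ICE table, Kb = [OH-]²/(0.441 − [OH-]) = 3.02 × 10^-11.
Neglecting [OH-] in the denominator: [OH-] = √(3.02 × 10^-11 × 0.441) = 3.65 × 10^-6 M
([OH-]/C₀ = 0.00083% < 5%, so the approximation holds.)
pOH = −log(3.65 × 10^-6) = 5.44; pH = 14.00 − 5.44 = 8.56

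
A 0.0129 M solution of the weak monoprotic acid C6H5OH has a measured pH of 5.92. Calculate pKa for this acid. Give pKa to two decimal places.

[H+] = 10^(-5.92) = 1.20 × 10^-6 M
At equilibrium [HA] = 0.0129 − 1.20 × 10^-6 = 1.29 × 10^-2 M
Ka = [H+][A-]/[HA] = (1.20 × 10^-6)² / 1.29 × 10^-2 = 1.12 × 10^-10
pKa = -log(1.12 × 10^-10) = 9.95

pKa = 9.95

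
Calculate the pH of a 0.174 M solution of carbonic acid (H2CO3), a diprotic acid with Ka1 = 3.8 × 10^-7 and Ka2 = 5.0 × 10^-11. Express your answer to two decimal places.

pH = 3.59

Since Ka1 ≫ Ka2, the first ionization dominates [H+].
Ka1 = x²/(0.174 − x) = 3.8 × 10^-7
x ≈ √(3.8 × 10^-7 × 0.174) = 2.57 × 10^-4 M
pH = −log(2.57 × 10^-4) = 3.59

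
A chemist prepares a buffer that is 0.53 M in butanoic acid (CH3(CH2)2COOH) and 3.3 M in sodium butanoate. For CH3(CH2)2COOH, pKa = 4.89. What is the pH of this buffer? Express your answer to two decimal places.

pH = 5.68

Henderson–Hasselbalch: pH = pKa + log([CH3(CH2)2COO-]/[CH3(CH2)2COOH]) = 4.89 + log(3.3/0.53)
pH = 4.89 + (+0.794) = 5.68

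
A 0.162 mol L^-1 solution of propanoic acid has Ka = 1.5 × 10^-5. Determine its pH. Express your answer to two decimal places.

pH = 2.81

CH3CH2COOH ⇌ CH3CH2COO- + H+
Ka = x²/(0.162 − x) = 1.5 × 10^-5
Assume x ≪ 0.162: x ≈ √(1.5 × 10^-5 × 0.162) = 1.56 × 10^-3 M
Check: 0.96% ionized — well under 5%, approximation valid.
pH = −log(1.56 × 10^-3) = 2.81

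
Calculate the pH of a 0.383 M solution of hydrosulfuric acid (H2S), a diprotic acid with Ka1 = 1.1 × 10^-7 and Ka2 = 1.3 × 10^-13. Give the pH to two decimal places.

Ka1 ≫ Ka2, so treat the first dissociation as the only significant source of H+.
Ka1 = x²/(0.383 − x) = 1.1 × 10^-7
x ≈ √(1.1 × 10^-7 × 0.383) = 2.05 × 10^-4 M
pH = −log(2.05 × 10^-4) = 3.69

pH = 3.69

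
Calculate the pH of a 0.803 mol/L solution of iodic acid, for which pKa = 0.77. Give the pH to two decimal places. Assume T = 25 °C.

pH = 0.53

HIO3 ⇌ IO3- + H+
Ka = 10^(−0.77) = 1.70 × 10^-1
From the ICE table, Ka = [H+]²/(0.803 − [H+]) = 1.70 × 10^-1.
Here C₀/Ka ≈ 4.72, so the small-[H+] approximation fails. Use the quadratic:
[H+] = (−Ka + √(Ka² + 4·Ka·C₀))/2 = 2.94 × 10^-1 M
pH = −log[H+] = −log(2.94 × 10^-1) = 0.53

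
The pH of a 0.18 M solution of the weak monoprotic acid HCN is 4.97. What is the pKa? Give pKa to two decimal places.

pKa = 9.20

[H+] = 10^(-4.97) = 1.07 × 10^-5 M
At equilibrium [HA] = 0.18 − 1.07 × 10^-5 = 1.80 × 10^-1 M
Ka = [H+][A-]/[HA] = (1.07 × 10^-5)² / 1.80 × 10^-1 = 6.36 × 10^-10
pKa = -log(6.36 × 10^-10) = 9.20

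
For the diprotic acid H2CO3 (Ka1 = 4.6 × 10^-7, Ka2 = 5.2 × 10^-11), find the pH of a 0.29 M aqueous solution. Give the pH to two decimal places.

pH = 3.44

Since Ka1 ≫ Ka2, the first ionization dominates [H+].
Ka1 = x²/(0.29 − x) = 4.6 × 10^-7
x ≈ √(4.6 × 10^-7 × 0.29) = 3.65 × 10^-4 M
pH = −log(3.65 × 10^-4) = 3.44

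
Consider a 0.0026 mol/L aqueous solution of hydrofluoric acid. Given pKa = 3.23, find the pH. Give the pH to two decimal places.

pH = 3.01

HF ⇌ F- + H+
Ka = 10^(−3.23) = 5.89 × 10^-4
Let x = [H+] at equilibrium. Ka = x²/(0.0026 − x).
The 5% rule fails; solving x² + Ka·x − Ka·C₀ = 0 exactly:
x = [−0.000589 + √(0.000589² + 6.13e-06)]/2 = 9.78 × 10^-4 M
pH = −log[H+] = −log(9.78 × 10^-4) = 3.01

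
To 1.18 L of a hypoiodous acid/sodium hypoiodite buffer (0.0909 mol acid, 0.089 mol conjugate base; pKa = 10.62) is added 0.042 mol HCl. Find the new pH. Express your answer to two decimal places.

After neutralization: n(HOI) = 0.133 mol, n(OI-) = 0.047 mol.
pH = pKa + log(n_OI-/n_HOI) = 10.62 + log(0.047/0.133) = 10.62 + (-0.452)

pH = 10.17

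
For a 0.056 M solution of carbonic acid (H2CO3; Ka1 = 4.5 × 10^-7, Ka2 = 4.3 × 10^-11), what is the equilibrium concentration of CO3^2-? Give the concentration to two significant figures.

4.3 × 10^-11 M

First ionization gives [H+] ≈ [HCO3-] = 1.59 × 10^-4 M.
Second step: Ka2 = [H+][CO3^2-]/[HCO3-] ≈ [CO3^2-] (since [H+] ≈ [HCO3-]).
So [CO3^2-] ≈ Ka2.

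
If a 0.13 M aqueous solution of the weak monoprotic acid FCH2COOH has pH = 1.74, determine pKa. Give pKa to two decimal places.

[H+] = 10^(-1.74) = 1.82 × 10^-2 M
At equilibrium [HA] = 0.13 − 1.82 × 10^-2 = 1.12 × 10^-1 M
Ka = [H+][A-]/[HA] = (1.82 × 10^-2)² / 1.12 × 10^-1 = 2.96 × 10^-3
pKa = -log(2.96 × 10^-3) = 2.53

pKa = 2.53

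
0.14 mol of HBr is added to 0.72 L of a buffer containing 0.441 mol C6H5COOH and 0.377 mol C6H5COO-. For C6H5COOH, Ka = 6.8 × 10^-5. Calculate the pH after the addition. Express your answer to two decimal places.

After neutralization: n(C6H5COOH) = 0.581 mol, n(C6H5COO-) = 0.237 mol.
pKa = −log(6.8 × 10^-5) = 4.167
pH = pKa + log([A⁻]/[HA]) = 4.167 + log(0.237/0.581) = 4.167 -0.389

pH = 3.78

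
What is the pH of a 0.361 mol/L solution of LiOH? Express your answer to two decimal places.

LiOH is a strong base; [OH-] = 0.361 M.
pOH = -log(0.361) = 0.44
pH = 14.00 - 0.44 = 13.56

pH = 13.56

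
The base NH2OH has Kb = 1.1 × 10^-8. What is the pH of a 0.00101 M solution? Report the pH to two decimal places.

NH2OH + H2O ⇌ NH3OH+ + OH-
Kb = [OH-]²/(0.00101 − [OH-]) = 1.1 × 10^-8
Since Kb ≪ C₀, [OH-] ≈ √(Kb·C₀) = 3.33 × 10^-6 M.
pOH = 5.48, so pH = 14.00 − pOH = 8.52

pH = 8.52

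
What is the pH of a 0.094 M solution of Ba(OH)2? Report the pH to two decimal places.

pH = 13.27

Ba(OH)2 is a strong base (each formula unit releases 2 OH-); [OH-] = 0.188 M.
pOH = -log(0.188) = 0.73
pH = 14.00 - 0.73 = 13.27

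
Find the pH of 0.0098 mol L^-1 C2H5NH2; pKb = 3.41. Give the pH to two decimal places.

pH = 11.25

C2H5NH2 + H2O ⇌ C2H5NH3+ + OH-
Kb = 10^(−3.41) = 3.89 × 10^-4
From the ICE table, Kb = x²/(0.0098 − x) = 3.89 × 10^-4.
Here C₀/Kb ≈ 25.2, so the small-x approximation fails. Use the quadratic:
x = (−Kb + √(Kb² + 4·Kb·C₀))/2 = 1.77 × 10^-3 M
pOH = −log(1.77 × 10^-3) = 2.75; pH = 14.00 − 2.75 = 11.25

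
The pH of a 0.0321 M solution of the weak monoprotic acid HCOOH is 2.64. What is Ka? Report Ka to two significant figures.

[H+] = 10^(-2.64) = 2.29 × 10^-3 M
At equilibrium [HA] = 0.0321 − 2.29 × 10^-3 = 2.98 × 10^-2 M
Ka = [H+][A-]/[HA] = (2.29 × 10^-3)² / 2.98 × 10^-2 = 1.8 × 10^-4

Ka = 1.8 × 10^-4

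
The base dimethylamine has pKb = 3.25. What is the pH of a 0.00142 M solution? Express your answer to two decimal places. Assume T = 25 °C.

(CH3)2NH + H2O ⇌ (CH3)2NH2+ + OH-
Kb = 10^(−3.25) = 5.62 × 10^-4
Kb = x²/(0.00142 − x) = 5.62 × 10^-4
x is not negligible relative to C₀; solve x² + 0.000562·x − 7.98e-07 = 0.
x = (−Kb + √(Kb² + 4·Kb·C₀))/2 = 6.55 × 10^-4 M
pOH = 3.18, so pH = 14.00 − pOH = 10.82

pH = 10.82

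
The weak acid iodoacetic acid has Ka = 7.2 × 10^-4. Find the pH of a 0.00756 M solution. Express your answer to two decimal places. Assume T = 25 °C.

pH = 2.70

ICH2COOH ⇌ ICH2COO- + H+
Ka = [H+]²/(0.00756 − [H+]) = 7.2 × 10^-4
Here C₀/Ka ≈ 10.5, so the small-[H+] approximation fails. Use the quadratic:
[H+] = [−0.00072 + √(0.00072² + 2.18e-05)]/2 = 2.00 × 10^-3 M
pH = −log[H+] = −log(2.00 × 10^-3) = 2.70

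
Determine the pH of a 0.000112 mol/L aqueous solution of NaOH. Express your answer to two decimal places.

pH = 10.05

NaOH is a strong base; [OH-] = 0.000112 M.
pOH = -log(0.000112) = 3.95
pH = 14.00 - 3.95 = 10.05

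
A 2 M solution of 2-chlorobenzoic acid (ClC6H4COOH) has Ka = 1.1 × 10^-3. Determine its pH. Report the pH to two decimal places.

ClC6H4COOH ⇌ ClC6H4COO- + H+
From the ICE table, Ka = [H+]²/(2 − [H+]) = 1.1 × 10^-3.
Since Ka ≪ C₀, [H+] ≈ √(Ka·C₀) = 4.69 × 10^-2 M.
pH = −log(4.69 × 10^-2) = 1.33

pH = 1.33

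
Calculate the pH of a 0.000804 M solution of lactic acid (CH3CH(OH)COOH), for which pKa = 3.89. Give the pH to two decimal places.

pH = 3.58

CH3CH(OH)COOH ⇌ CH3CH(OH)COO- + H+
Ka = 10^(−3.89) = 1.29 × 10^-4
Ka = [H+]²/(0.000804 − [H+]) = 1.29 × 10^-4
[H+] is not negligible relative to C₀; solve [H+]² + 0.000129·[H+] − 1.04e-07 = 0.
[H+] = [−0.000129 + √(0.000129² + 4.15e-07)]/2 = 2.64 × 10^-4 M
pH = −log[H+] = −log(2.64 × 10^-4) = 3.58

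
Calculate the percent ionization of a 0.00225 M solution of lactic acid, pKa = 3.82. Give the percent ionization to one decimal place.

CH3CH(OH)COOH ⇌ CH3CH(OH)COO- + H+; let x = [H+] at equilibrium.
Ka = 10^(−3.82) = 1.51 × 10^-4
Ka = x²/(C₀ − x); solving the quadratic gives x = 5.12 × 10^-4 M.
% ionization = x/C₀ × 100% = 5.12 × 10^-4/0.00225 × 100% = 22.8%

22.8%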